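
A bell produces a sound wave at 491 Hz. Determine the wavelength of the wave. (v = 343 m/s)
λ = v/f = 0.6986 m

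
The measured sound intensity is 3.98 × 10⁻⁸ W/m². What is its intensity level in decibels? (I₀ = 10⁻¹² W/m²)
β = 10·log₁₀(I/I₀) = 46 dB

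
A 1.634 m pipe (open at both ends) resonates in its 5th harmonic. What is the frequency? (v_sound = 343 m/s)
fₙ = nv/(2L) = 524.8 Hz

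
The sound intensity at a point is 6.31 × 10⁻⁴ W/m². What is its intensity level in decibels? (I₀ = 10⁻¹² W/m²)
β = 10·log₁₀(I/I₀) = 88 dB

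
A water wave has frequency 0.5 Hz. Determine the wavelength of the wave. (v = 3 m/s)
λ = v/f = 6 m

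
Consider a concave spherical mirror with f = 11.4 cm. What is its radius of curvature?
R = 2|f| = 22.8 cm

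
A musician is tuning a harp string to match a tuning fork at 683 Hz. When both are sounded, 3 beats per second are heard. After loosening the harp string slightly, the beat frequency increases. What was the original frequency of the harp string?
680 Hz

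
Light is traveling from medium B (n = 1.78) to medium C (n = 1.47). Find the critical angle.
θc = arcsin(n₂/n₁) = 55.67°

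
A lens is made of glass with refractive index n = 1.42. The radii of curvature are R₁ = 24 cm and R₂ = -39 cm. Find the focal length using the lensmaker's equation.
1/f = (n − 1)(1/R₁ − 1/R₂) → f = 35.37 cm (converging lens)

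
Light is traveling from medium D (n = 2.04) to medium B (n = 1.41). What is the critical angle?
θc = arcsin(n₂/n₁) = 43.72°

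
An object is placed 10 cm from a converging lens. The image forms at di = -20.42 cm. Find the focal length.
1/f = 1/do + 1/di → f = 19.6 cm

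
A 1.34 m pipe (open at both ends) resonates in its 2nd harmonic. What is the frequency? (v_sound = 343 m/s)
fₙ = nv/(2L) = 256 Hz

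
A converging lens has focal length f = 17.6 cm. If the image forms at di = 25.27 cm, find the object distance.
1/do = 1/f − 1/di → do = 57.99 cm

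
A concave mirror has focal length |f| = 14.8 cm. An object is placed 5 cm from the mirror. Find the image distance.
f = +14.8 cm (concave); 1/di = 1/f − 1/do → di = -7.551 cm (virtual image, behind mirror)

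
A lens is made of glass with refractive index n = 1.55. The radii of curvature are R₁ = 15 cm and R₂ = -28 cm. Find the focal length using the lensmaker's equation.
1/f = (n − 1)(1/R₁ − 1/R₂) → f = 17.76 cm (converging lens)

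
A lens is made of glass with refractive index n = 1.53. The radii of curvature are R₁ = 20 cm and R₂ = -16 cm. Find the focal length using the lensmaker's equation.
1/f = (n − 1)(1/R₁ − 1/R₂) → f = 16.77 cm (converging lens)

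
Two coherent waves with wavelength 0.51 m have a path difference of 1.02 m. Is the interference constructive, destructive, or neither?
constructive — path difference = 2λ, a whole number of wavelengths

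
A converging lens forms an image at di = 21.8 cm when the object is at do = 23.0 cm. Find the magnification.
M = −di/do = -0.9478 (inverted image)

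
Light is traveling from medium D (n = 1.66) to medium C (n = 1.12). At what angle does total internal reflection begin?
θc = arcsin(n₂/n₁) = 42.43°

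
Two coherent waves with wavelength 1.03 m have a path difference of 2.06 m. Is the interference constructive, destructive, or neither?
constructive — path difference = 2λ, a whole number of wavelengths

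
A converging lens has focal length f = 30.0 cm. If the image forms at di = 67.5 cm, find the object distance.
1/do = 1/f − 1/di → do = 54 cm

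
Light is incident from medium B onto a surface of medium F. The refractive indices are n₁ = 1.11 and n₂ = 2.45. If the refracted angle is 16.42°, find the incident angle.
sin θ₁ = (n₂/n₁)·sin θ₂ → θ₁ = 38.6°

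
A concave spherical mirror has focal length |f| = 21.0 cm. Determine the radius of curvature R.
R = 2|f| = 42 cm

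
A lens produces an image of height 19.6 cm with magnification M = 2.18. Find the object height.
ho = |hi|/|M| = 8.991 cm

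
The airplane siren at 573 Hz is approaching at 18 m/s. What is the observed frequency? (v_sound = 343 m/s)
f_obs = f·v/(v − v_s) = 604.7 Hz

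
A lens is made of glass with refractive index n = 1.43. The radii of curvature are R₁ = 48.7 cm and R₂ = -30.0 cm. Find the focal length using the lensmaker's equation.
1/f = (n − 1)(1/R₁ − 1/R₂) → f = 43.17 cm (converging lens)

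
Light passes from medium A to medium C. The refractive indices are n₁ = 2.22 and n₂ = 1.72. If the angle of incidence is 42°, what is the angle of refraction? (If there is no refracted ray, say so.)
sin θ₂ = (n₁/n₂)·sin θ₁ = 0.8636 → θ₂ = 59.73°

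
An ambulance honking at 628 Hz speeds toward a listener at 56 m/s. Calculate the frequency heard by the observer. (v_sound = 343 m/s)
f_obs = f·v/(v − v_s) = 750.5 Hz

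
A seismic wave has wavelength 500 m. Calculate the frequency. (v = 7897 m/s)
f = v/λ = 15.79 Hz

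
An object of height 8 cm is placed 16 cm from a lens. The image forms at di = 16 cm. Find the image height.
hi = (-di/do) × ho = -8 cm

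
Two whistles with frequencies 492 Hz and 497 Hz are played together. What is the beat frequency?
5 Hz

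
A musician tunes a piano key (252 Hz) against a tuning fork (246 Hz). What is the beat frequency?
6 Hz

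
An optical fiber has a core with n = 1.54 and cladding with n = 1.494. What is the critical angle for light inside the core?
θc = arcsin(n_cladding/n_core) = 75.96°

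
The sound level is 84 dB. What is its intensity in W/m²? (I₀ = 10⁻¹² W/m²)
I = I₀·10^(β/10) = 2.51 × 10⁻⁴ W/m²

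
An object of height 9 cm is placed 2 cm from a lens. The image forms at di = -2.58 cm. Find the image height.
hi = (-di/do) × ho = 11.61 cm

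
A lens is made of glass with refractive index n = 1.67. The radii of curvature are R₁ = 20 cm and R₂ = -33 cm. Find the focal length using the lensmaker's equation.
1/f = (n − 1)(1/R₁ − 1/R₂) → f = 18.59 cm (converging lens)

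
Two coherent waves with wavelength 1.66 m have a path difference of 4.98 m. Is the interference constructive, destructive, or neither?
constructive — path difference = 3λ, a whole number of wavelengths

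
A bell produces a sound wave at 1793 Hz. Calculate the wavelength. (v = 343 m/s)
λ = v/f = 0.1913 m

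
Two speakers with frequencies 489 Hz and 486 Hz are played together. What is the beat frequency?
3 Hz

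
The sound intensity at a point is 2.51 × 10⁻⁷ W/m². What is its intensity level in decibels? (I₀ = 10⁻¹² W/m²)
β = 10·log₁₀(I/I₀) = 54 dB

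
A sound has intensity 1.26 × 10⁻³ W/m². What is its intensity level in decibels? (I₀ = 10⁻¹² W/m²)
β = 10·log₁₀(I/I₀) = 91 dB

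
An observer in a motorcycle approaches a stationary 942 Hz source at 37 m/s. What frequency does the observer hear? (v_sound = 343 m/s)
f_obs = f·(v + v_o)/v = 1044 Hz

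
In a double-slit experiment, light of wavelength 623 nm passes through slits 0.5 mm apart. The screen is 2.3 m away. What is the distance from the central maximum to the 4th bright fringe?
y = mλL/d = 11.46 mm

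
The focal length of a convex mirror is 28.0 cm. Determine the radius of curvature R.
R = 2|f| = 56 cm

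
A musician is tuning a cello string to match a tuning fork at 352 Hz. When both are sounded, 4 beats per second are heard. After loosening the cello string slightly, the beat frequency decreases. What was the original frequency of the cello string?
356 Hz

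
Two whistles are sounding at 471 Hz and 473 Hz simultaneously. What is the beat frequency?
2 Hz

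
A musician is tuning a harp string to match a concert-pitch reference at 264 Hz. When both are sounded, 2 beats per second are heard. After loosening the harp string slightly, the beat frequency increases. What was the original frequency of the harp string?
262 Hz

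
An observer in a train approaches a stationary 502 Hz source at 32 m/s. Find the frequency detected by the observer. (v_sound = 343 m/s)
f_obs = f·(v + v_o)/v = 548.8 Hz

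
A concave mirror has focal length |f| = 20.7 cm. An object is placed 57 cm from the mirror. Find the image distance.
f = +20.7 cm (concave); 1/di = 1/f − 1/do → di = 32.5 cm (real image, in front of mirror)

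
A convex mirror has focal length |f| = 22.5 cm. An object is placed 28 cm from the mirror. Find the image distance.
f = −22.5 cm (convex); 1/di = 1/f − 1/do → di = -12.48 cm (virtual image, behind mirror)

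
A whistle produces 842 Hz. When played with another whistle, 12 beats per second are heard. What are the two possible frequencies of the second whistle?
f₂ = 842 ± 12 Hz → 854 Hz or 830 Hz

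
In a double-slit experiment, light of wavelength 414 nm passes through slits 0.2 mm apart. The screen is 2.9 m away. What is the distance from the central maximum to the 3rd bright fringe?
y = mλL/d = 18.01 mm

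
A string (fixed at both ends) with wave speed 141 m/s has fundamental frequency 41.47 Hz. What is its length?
L = v/(2f₁) = 1.7 m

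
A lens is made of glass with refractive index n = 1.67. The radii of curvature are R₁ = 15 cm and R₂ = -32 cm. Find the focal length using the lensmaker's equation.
1/f = (n − 1)(1/R₁ − 1/R₂) → f = 15.24 cm (converging lens)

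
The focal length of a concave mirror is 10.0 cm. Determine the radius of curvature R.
R = 2|f| = 20 cm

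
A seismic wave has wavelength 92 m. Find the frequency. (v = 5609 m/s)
f = v/λ = 60.97 Hz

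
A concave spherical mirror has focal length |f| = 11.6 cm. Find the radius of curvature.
R = 2|f| = 23.2 cm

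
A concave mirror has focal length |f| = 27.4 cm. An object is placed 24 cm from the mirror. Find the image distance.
f = +27.4 cm (concave); 1/di = 1/f − 1/do → di = -193.4 cm (virtual image, behind mirror)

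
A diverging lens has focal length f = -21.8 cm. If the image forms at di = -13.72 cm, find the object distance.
1/do = 1/f − 1/di → do = 37.02 cm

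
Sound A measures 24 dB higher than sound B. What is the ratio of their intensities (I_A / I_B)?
I_A/I_B = 10^(Δβ/10) = 251.2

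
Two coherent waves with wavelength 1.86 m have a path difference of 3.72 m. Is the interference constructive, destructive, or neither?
constructive — path difference = 2λ, a whole number of wavelengths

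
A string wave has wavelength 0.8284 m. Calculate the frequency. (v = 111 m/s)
f = v/λ = 134 Hz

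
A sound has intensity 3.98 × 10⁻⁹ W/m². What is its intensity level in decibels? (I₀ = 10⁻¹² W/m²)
β = 10·log₁₀(I/I₀) = 36 dB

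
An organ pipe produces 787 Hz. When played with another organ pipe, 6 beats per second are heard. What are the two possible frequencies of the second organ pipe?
f₂ = 787 ± 6 Hz → 793 Hz or 781 Hz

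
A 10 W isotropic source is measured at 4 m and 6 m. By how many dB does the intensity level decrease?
Δβ = 20·log₁₀(r₂/r₁) = 3.522 dB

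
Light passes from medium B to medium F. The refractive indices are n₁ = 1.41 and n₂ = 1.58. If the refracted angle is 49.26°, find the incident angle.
sin θ₁ = (n₂/n₁)·sin θ₂ → θ₁ = 58.11°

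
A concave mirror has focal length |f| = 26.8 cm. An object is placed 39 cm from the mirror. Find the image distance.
f = +26.8 cm (concave); 1/di = 1/f − 1/do → di = 85.67 cm (real image, in front of mirror)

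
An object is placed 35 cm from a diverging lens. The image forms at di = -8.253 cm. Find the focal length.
1/f = 1/do + 1/di → f = -10.8 cm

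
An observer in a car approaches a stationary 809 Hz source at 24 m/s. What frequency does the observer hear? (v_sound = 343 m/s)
f_obs = f·(v + v_o)/v = 865.6 Hz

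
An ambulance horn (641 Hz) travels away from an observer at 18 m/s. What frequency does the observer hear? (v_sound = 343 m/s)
f_obs = f·v/(v + v_s) = 609 Hz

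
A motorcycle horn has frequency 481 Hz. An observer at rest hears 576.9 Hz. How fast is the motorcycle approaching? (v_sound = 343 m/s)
v_s = v·(1 − f/f_obs) = 57.02 m/s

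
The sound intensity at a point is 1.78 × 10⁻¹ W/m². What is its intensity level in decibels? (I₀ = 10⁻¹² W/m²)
β = 10·log₁₀(I/I₀) = 112.5 dB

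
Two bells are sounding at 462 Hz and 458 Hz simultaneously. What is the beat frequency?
4 Hz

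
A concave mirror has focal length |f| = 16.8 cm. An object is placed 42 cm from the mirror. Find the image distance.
f = +16.8 cm (concave); 1/di = 1/f − 1/do → di = 28 cm (real image, in front of mirror)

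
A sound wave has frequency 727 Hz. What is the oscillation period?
T = 1/f = 0.001376 s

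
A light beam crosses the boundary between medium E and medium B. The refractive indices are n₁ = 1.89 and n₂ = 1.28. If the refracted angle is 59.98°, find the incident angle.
sin θ₁ = (n₂/n₁)·sin θ₂ → θ₁ = 35.9°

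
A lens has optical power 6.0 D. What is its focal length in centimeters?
f = 1/P = 16.67 cm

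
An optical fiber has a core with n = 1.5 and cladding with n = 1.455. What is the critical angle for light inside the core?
θc = arcsin(n_cladding/n_core) = 75.93°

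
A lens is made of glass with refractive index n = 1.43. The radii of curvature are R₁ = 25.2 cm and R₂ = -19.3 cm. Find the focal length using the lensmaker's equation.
1/f = (n − 1)(1/R₁ − 1/R₂) → f = 25.42 cm (converging lens)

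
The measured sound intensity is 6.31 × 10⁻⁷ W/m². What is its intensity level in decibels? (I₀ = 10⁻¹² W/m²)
β = 10·log₁₀(I/I₀) = 58 dB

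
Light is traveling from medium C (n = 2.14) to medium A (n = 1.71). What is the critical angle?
θc = arcsin(n₂/n₁) = 53.04°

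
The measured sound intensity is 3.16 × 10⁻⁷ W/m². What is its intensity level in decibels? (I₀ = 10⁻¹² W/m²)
β = 10·log₁₀(I/I₀) = 55 dB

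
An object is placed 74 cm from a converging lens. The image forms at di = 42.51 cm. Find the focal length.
1/f = 1/do + 1/di → f = 27 cm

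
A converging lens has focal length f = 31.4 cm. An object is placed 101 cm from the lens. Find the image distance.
1/di = 1/f − 1/do → di = 45.57 cm (real image)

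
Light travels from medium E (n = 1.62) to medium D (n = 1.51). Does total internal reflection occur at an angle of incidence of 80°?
θc = arcsin(n₂/n₁) = 68.76°; 80° > θc, so yes — total internal reflection.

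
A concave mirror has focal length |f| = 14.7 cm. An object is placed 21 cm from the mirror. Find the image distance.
f = +14.7 cm (concave); 1/di = 1/f − 1/do → di = 49 cm (real image, in front of mirror)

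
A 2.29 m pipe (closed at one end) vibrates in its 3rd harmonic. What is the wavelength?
λₙ = 4L/n = 3.053 m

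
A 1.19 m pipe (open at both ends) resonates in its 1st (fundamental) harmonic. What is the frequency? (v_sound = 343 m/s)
fₙ = nv/(2L) = 144.1 Hz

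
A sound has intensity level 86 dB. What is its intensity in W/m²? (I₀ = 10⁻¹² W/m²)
I = I₀·10^(β/10) = 3.98 × 10⁻⁴ W/m²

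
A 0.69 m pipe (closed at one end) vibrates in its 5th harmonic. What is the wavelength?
λₙ = 4L/n = 0.552 m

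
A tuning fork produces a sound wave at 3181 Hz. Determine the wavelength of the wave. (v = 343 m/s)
λ = v/f = 0.1078 m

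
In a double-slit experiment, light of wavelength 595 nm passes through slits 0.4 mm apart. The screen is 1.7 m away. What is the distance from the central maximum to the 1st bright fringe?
y = mλL/d = 2.529 mm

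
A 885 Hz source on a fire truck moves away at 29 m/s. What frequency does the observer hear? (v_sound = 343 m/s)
f_obs = f·v/(v + v_s) = 816 Hz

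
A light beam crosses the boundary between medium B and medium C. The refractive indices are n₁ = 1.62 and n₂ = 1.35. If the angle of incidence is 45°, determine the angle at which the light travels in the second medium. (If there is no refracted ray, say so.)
sin θ₂ = (n₁/n₂)·sin θ₁ = 0.8485 → θ₂ = 58.05°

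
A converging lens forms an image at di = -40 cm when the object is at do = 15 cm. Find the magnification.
M = −di/do = 2.667 (upright image)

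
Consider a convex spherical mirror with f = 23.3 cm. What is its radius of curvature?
R = 2|f| = 46.6 cm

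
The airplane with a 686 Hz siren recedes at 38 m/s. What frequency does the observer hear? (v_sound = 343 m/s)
f_obs = f·v/(v + v_s) = 617.6 Hz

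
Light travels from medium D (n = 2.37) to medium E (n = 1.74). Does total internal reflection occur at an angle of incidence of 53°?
θc = arcsin(n₂/n₁) = 47.24°; 53° > θc, so yes — total internal reflection.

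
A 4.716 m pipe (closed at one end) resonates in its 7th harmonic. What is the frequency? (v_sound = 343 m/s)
fₙ = nv/(4L) = 127.3 Hz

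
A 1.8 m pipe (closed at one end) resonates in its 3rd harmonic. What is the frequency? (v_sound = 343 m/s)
fₙ = nv/(4L) = 142.9 Hz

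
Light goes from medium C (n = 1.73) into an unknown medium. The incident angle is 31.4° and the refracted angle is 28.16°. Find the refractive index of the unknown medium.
n₂ = n₁·sin θ₁ / sin θ₂ = 1.91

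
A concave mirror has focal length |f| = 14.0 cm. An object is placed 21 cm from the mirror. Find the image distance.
f = +14.0 cm (concave); 1/di = 1/f − 1/do → di = 42 cm (real image, in front of mirror)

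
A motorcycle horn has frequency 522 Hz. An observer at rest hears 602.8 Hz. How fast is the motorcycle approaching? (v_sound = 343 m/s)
v_s = v·(1 − f/f_obs) = 45.98 m/s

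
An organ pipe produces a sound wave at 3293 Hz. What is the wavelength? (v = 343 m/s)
λ = v/f = 0.1042 m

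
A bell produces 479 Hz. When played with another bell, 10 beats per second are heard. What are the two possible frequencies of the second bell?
f₂ = 479 ± 10 Hz → 489 Hz or 469 Hz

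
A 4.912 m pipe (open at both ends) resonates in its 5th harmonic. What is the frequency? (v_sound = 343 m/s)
fₙ = nv/(2L) = 174.6 Hz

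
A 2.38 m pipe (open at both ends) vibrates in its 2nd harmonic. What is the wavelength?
λₙ = 2L/n = 2.38 m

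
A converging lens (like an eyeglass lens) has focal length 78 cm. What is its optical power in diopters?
P = 1/f = 1.282 D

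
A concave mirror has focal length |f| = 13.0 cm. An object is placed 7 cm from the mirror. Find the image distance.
f = +13.0 cm (concave); 1/di = 1/f − 1/do → di = -15.17 cm (virtual image, behind mirror)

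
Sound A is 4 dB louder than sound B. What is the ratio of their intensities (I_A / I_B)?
I_A/I_B = 10^(Δβ/10) = 2.512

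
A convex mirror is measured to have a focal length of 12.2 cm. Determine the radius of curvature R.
R = 2|f| = 24.4 cm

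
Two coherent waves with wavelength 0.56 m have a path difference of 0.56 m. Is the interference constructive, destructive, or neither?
constructive — path difference = 1λ, a whole number of wavelengths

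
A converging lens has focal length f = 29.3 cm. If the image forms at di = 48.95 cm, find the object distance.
1/do = 1/f − 1/di → do = 72.99 cm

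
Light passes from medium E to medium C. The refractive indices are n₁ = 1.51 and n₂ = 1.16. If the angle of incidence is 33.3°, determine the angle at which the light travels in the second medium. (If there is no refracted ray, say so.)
sin θ₂ = (n₁/n₂)·sin θ₁ = 0.7147 → θ₂ = 45.62°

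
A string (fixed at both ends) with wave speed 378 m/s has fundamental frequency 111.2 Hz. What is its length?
L = v/(2f₁) = 1.7 m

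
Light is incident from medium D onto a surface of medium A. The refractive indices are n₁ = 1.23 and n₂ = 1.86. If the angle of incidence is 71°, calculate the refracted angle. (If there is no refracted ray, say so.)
sin θ₂ = (n₁/n₂)·sin θ₁ = 0.6253 → θ₂ = 38.7°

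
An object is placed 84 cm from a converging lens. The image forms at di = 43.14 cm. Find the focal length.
1/f = 1/do + 1/di → f = 28.5 cm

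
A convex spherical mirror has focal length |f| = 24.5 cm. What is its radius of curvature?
R = 2|f| = 49 cm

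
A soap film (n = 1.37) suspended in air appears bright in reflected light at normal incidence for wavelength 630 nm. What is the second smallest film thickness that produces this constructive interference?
2nt = (m − ½)λ with m = 2 → t = (m − ½)λ/(2n) = 344.9 nm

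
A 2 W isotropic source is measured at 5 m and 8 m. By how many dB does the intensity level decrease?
Δβ = 20·log₁₀(r₂/r₁) = 4.082 dB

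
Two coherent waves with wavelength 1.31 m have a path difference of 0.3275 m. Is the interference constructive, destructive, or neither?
neither (partial) — path difference = 0.25λ, neither a whole number of wavelengths nor an odd multiple of λ/2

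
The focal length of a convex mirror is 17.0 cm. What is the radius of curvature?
R = 2|f| = 34 cm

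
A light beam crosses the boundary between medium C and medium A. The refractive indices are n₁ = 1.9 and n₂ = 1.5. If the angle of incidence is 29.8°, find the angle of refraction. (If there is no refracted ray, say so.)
sin θ₂ = (n₁/n₂)·sin θ₁ = 0.6295 → θ₂ = 39.01°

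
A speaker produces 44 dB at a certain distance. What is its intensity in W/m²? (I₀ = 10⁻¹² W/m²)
I = I₀·10^(β/10) = 2.51 × 10⁻⁸ W/m²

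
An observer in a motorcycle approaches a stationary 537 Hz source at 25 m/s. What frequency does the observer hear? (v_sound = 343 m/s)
f_obs = f·(v + v_o)/v = 576.1 Hz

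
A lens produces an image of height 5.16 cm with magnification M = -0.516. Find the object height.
ho = |hi|/|M| = 10 cm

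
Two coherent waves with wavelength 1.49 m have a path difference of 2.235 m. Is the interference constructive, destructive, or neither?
destructive — path difference = 1.5λ, an odd multiple of λ/2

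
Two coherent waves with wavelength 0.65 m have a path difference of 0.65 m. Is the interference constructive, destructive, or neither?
constructive — path difference = 1λ, a whole number of wavelengths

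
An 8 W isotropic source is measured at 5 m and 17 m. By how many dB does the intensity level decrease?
Δβ = 20·log₁₀(r₂/r₁) = 10.63 dB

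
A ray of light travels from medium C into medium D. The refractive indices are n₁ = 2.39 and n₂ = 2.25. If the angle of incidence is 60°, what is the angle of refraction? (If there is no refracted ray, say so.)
sin θ₂ = (n₁/n₂)·sin θ₁ = 0.9199 → θ₂ = 66.91°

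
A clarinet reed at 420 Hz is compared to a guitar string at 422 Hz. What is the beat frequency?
2 Hz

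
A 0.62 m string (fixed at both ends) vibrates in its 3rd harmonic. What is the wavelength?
λₙ = 2L/n = 0.4133 m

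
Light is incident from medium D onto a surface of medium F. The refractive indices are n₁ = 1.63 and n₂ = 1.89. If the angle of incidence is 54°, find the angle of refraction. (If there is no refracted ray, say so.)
sin θ₂ = (n₁/n₂)·sin θ₁ = 0.6977 → θ₂ = 44.24°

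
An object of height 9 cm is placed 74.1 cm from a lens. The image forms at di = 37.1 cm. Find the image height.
hi = (-di/do) × ho = -4.506 cm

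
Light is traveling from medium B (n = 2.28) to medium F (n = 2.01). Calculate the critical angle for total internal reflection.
θc = arcsin(n₂/n₁) = 61.83°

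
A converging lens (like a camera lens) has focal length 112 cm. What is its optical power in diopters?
P = 1/f = 0.8929 D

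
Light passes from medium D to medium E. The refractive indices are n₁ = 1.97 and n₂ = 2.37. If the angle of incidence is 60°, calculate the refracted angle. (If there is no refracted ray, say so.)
sin θ₂ = (n₁/n₂)·sin θ₁ = 0.7199 → θ₂ = 46.04°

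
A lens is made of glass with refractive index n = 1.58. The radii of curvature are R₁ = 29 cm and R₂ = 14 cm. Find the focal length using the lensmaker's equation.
1/f = (n − 1)(1/R₁ − 1/R₂) → f = -46.67 cm (diverging lens)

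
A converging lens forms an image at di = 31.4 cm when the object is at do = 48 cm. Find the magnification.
M = −di/do = -0.6542 (inverted image)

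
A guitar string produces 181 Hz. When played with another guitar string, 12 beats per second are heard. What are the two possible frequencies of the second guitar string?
f₂ = 181 ± 12 Hz → 193 Hz or 169 Hz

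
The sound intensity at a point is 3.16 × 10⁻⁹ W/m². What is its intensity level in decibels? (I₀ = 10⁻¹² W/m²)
β = 10·log₁₀(I/I₀) = 35 dB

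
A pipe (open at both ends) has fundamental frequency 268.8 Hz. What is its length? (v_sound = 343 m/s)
L = v/(2f₁) = 0.638 m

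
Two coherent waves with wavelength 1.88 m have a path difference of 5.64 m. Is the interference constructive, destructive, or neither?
constructive — path difference = 3λ, a whole number of wavelengths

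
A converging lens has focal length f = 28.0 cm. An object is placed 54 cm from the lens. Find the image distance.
1/di = 1/f − 1/do → di = 58.15 cm (real image)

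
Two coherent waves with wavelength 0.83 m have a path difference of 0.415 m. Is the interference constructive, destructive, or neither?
destructive — path difference = 0.5λ, an odd multiple of λ/2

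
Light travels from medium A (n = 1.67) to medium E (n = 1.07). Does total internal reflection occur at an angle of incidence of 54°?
θc = arcsin(n₂/n₁) = 39.85°; 54° > θc, so yes — total internal reflection.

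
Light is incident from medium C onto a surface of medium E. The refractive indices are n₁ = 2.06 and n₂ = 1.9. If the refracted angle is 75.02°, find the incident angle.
sin θ₁ = (n₂/n₁)·sin θ₂ → θ₁ = 63°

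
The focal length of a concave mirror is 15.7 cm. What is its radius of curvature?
R = 2|f| = 31.4 cm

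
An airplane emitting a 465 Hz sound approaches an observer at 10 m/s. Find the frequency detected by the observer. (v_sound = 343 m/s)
f_obs = f·v/(v − v_s) = 479 Hz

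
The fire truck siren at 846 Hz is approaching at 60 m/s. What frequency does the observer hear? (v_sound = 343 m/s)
f_obs = f·v/(v − v_s) = 1025 Hz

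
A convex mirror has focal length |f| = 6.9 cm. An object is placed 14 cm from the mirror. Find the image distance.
f = −6.9 cm (convex); 1/di = 1/f − 1/do → di = -4.622 cm (virtual image, behind mirror)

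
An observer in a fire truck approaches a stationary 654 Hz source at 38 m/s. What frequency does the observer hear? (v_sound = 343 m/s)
f_obs = f·(v + v_o)/v = 726.5 Hz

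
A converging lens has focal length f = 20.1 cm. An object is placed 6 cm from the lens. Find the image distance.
1/di = 1/f − 1/do → di = -8.553 cm (virtual image)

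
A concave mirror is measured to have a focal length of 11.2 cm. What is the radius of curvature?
R = 2|f| = 22.4 cm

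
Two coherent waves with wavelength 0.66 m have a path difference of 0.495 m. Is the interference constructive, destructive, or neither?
neither (partial) — path difference = 0.75λ, neither a whole number of wavelengths nor an odd multiple of λ/2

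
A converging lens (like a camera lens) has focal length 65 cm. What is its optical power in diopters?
P = 1/f = 1.538 D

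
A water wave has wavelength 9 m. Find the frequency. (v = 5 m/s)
f = v/λ = 0.5556 Hz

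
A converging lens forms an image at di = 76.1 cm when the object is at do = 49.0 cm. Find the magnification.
M = −di/do = -1.553 (inverted image)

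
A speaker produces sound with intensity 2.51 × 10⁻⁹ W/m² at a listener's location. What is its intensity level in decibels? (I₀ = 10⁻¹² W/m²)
β = 10·log₁₀(I/I₀) = 34 dB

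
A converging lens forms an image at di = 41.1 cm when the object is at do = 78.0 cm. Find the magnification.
M = −di/do = -0.5269 (inverted image)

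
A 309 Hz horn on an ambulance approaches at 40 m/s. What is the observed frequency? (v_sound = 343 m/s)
f_obs = f·v/(v − v_s) = 349.8 Hz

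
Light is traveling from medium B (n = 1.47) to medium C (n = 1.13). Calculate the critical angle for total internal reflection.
θc = arcsin(n₂/n₁) = 50.24°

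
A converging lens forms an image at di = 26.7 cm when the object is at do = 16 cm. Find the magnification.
M = −di/do = -1.669 (inverted image)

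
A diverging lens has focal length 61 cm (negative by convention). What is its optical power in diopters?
P = 1/f = -1.639 D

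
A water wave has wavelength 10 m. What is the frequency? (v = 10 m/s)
f = v/λ = 1 Hz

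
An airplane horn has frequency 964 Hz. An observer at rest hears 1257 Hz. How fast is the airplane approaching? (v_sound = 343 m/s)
v_s = v·(1 − f/f_obs) = 79.95 m/s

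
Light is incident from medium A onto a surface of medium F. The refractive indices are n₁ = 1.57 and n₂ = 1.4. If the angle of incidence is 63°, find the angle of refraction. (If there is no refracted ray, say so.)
sin θ₂ = (n₁/n₂)·sin θ₁ = 0.9992 → θ₂ = 87.71°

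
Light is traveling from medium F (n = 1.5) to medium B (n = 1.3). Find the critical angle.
θc = arcsin(n₂/n₁) = 60.07°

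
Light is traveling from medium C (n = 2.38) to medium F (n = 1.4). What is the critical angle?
θc = arcsin(n₂/n₁) = 36.03°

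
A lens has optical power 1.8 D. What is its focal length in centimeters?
f = 1/P = 55.56 cm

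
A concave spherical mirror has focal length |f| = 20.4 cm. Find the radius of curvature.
R = 2|f| = 40.8 cm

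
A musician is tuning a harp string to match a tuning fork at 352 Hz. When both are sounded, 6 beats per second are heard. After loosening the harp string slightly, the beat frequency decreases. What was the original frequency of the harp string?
358 Hz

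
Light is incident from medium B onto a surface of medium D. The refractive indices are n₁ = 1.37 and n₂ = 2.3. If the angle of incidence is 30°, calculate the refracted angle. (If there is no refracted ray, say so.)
sin θ₂ = (n₁/n₂)·sin θ₁ = 0.2978 → θ₂ = 17.33°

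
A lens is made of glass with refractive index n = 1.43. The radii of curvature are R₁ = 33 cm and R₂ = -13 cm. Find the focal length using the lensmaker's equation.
1/f = (n − 1)(1/R₁ − 1/R₂) → f = 21.69 cm (converging lens)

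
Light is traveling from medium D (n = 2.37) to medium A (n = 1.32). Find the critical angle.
θc = arcsin(n₂/n₁) = 33.85°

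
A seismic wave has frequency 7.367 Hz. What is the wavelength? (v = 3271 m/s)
λ = v/f = 444 m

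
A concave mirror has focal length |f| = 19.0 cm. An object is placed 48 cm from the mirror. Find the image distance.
f = +19.0 cm (concave); 1/di = 1/f − 1/do → di = 31.45 cm (real image, in front of mirror)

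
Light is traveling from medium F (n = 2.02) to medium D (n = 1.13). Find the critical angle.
θc = arcsin(n₂/n₁) = 34.01°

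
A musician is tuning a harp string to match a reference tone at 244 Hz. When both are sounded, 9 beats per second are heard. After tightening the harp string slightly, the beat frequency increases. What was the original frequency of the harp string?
253 Hz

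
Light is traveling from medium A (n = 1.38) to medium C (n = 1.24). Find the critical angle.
θc = arcsin(n₂/n₁) = 63.97°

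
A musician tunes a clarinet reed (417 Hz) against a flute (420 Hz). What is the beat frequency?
3 Hz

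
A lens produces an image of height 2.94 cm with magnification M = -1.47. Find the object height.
ho = |hi|/|M| = 2 cm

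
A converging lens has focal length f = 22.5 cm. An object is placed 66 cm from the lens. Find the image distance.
1/di = 1/f − 1/do → di = 34.14 cm (real image)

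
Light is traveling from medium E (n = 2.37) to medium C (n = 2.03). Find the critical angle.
θc = arcsin(n₂/n₁) = 58.93°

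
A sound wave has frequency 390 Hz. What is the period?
T = 1/f = 0.002564 s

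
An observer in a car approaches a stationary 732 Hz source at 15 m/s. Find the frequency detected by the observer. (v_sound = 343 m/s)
f_obs = f·(v + v_o)/v = 764 Hz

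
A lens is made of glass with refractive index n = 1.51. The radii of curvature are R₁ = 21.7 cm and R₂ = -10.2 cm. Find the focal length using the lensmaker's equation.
1/f = (n − 1)(1/R₁ − 1/R₂) → f = 13.61 cm (converging lens)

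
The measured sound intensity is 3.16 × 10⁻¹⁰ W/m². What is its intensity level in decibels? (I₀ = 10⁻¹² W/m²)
β = 10·log₁₀(I/I₀) = 25 dB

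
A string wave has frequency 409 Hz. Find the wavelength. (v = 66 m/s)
λ = v/f = 0.1614 m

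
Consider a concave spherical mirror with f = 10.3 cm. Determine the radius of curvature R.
R = 2|f| = 20.6 cm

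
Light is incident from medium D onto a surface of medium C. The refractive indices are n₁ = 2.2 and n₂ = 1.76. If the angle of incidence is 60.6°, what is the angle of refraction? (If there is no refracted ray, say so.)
sin θ₂ = (n₁/n₂)·sin θ₁ = 1.089 > 1, so there is no refracted ray — the light undergoes total internal reflection.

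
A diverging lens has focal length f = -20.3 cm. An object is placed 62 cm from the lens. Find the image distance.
1/di = 1/f − 1/do → di = -15.29 cm (virtual image)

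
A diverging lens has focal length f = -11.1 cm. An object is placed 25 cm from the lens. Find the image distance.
1/di = 1/f − 1/do → di = -7.687 cm (virtual image)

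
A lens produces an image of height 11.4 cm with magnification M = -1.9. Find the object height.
ho = |hi|/|M| = 6 cm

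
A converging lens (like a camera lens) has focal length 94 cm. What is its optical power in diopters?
P = 1/f = 1.064 D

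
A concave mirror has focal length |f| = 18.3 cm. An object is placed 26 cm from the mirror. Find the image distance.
f = +18.3 cm (concave); 1/di = 1/f − 1/do → di = 61.79 cm (real image, in front of mirror)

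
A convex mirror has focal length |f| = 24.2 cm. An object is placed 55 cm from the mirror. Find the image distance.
f = −24.2 cm (convex); 1/di = 1/f − 1/do → di = -16.81 cm (virtual image, behind mirror)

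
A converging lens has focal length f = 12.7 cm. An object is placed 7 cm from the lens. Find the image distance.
1/di = 1/f − 1/do → di = -15.6 cm (virtual image)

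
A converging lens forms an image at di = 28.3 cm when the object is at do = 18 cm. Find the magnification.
M = −di/do = -1.572 (inverted image)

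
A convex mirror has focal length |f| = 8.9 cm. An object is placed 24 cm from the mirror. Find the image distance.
f = −8.9 cm (convex); 1/di = 1/f − 1/do → di = -6.492 cm (virtual image, behind mirror)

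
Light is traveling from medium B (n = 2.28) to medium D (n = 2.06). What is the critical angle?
θc = arcsin(n₂/n₁) = 64.62°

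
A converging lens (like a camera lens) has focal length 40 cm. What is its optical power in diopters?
P = 1/f = 2.5 D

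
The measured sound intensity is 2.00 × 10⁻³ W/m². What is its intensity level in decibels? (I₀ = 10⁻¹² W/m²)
β = 10·log₁₀(I/I₀) = 93.01 dB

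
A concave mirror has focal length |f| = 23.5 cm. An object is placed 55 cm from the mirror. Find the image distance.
f = +23.5 cm (concave); 1/di = 1/f − 1/do → di = 41.03 cm (real image, in front of mirror)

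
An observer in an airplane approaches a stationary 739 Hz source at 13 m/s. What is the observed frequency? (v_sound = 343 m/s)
f_obs = f·(v + v_o)/v = 767 Hz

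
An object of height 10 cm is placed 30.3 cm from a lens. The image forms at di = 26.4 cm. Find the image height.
hi = (-di/do) × ho = -8.713 cm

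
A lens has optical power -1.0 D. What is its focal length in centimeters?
f = 1/P = -100 cm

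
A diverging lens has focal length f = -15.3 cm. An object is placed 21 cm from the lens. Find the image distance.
1/di = 1/f − 1/do → di = -8.851 cm (virtual image)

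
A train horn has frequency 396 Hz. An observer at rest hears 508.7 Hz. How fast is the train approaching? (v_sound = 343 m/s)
v_s = v·(1 − f/f_obs) = 75.99 m/s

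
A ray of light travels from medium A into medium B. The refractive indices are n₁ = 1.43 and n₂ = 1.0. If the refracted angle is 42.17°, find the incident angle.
sin θ₁ = (n₂/n₁)·sin θ₂ → θ₁ = 28°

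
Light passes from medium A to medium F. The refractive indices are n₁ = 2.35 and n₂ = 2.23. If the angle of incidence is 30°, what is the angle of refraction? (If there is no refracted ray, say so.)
sin θ₂ = (n₁/n₂)·sin θ₁ = 0.5269 → θ₂ = 31.8°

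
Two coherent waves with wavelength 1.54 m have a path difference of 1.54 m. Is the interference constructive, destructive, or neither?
constructive — path difference = 1λ, a whole number of wavelengths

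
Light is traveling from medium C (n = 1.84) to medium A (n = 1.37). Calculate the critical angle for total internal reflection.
θc = arcsin(n₂/n₁) = 48.12°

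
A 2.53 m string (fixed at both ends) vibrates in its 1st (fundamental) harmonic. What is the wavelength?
λₙ = 2L/n = 5.06 m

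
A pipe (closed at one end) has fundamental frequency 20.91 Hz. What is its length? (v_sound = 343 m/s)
L = v/(4f₁) = 4.101 m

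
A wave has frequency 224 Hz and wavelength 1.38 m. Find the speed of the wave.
v = fλ = 309.1 m/s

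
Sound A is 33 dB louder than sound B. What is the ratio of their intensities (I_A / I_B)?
I_A/I_B = 10^(Δβ/10) = 1995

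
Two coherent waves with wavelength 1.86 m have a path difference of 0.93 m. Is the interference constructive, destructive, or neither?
destructive — path difference = 0.5λ, an odd multiple of λ/2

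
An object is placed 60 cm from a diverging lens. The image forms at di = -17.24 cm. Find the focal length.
1/f = 1/do + 1/di → f = -24.19 cm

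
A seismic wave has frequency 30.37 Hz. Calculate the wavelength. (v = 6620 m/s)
λ = v/f = 218 m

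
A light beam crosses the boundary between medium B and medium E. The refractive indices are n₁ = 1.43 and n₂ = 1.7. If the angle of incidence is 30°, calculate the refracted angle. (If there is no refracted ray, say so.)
sin θ₂ = (n₁/n₂)·sin θ₁ = 0.4206 → θ₂ = 24.87°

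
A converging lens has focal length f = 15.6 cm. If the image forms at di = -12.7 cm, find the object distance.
1/do = 1/f − 1/di → do = 7.001 cm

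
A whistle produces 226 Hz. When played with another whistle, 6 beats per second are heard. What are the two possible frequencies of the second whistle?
f₂ = 226 ± 6 Hz → 232 Hz or 220 Hz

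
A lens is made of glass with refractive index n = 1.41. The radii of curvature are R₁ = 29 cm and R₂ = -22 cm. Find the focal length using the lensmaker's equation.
1/f = (n − 1)(1/R₁ − 1/R₂) → f = 30.51 cm (converging lens)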